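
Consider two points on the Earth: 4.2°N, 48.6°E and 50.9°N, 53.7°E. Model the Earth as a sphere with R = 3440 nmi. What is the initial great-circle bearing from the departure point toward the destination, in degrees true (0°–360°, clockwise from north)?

4.4°

θ = atan2( sin Δλ·cos φ₂ ,  cos φ₁ sin φ₂ − sin φ₁ cos φ₂ cos Δλ )
  = atan2(+0.0561, +0.7280) = 4.40°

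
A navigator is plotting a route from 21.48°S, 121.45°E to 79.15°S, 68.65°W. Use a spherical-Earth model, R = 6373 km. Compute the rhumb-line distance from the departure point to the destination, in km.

11591 km

Rhumb course C = atan2(Δλ, Δψ) with Δψ = ln[tan(π/4+φ₂/2)/tan(π/4+φ₁/2)] = -1.9702, Δλ = +2.9653 → C = 123.60°
d = R·|Δφ| / |cos C| = 6373·1.00653 / 0.55340 = 11591 km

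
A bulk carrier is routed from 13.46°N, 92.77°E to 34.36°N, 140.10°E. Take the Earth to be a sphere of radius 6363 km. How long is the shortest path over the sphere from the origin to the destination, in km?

5276 km

cos σ = sin φ₁ sin φ₂ + cos φ₁ cos φ₂ cos Δλ
      = sin(13.46°)sin(34.36°) + cos(13.46°)cos(34.36°)cos(47.33°) = 0.6755
σ = 47.506° → d = Rσ = 6363·0.82914 = 5276 km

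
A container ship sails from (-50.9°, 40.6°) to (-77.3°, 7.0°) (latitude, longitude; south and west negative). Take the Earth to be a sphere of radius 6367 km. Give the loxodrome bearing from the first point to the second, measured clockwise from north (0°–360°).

Δψ = ln[tan(π/4+φ₂/2)/tan(π/4+φ₁/2)] = -1.1603
Δλ = -0.5864 rad (taken the short way round)
course = atan2(Δλ, Δψ) = 206.81°

206.8°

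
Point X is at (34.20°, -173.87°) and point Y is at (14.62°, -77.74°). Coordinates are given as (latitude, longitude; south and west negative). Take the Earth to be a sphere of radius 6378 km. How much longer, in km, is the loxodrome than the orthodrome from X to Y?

Great circle: cos σ = sin φ₁ sin φ₂ + cos φ₁ cos φ₂ cos Δλ,  σ = 1.5144 rad → d_gc = 9658.5 km
Rhumb line: Δψ = -0.3779, q = Δφ/Δψ = 0.9043, d_rh = R√(Δφ²+q²Δλ²) = 9919.5 km
Excess = 9919.5 − 9658.5 = 261.0 ≈ 261 km

261 km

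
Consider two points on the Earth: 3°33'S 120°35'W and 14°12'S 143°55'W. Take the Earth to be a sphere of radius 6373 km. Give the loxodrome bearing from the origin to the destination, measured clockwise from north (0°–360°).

245.2°

Δψ = ln[tan(π/4+φ₂/2)/tan(π/4+φ₁/2)] = -0.1884
Δλ = -0.4072 rad (taken the short way round)
course = atan2(Δλ, Δψ) = 245.17°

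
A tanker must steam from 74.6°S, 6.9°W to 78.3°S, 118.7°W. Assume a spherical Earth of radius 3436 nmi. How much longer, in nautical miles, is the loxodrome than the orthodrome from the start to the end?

Great circle: cos σ = sin φ₁ sin φ₂ + cos φ₁ cos φ₂ cos Δλ,  σ = 0.3922 rad → d_gc = 1347.6 nmi
Rhumb line: Δψ = -0.2773, q = Δφ/Δψ = 0.2328, d_rh = R√(Δφ²+q²Δλ²) = 1576.8 nmi
Excess = 1576.8 − 1347.6 = 229.2 ≈ 229 nmi

229 nmi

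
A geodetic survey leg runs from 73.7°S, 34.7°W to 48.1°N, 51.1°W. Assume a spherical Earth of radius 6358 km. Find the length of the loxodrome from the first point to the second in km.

13581 km

Δψ = ln[tan(π/4+φ₂/2)/tan(π/4+φ₁/2)] = +2.9035;  Δφ = +2.1258 rad,  Δλ = -0.2862 rad
q = Δφ/Δψ = 0.7322
d = R·√(Δφ² + q²Δλ²) = 6358·2.13612 = 13581 km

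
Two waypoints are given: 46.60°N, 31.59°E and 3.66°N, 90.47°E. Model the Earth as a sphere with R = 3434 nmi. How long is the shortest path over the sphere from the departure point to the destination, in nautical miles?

3978 nmi

Haversine: a = sin²(Δφ/2)+cos φ₁ cos φ₂ sin²(Δλ/2) = 0.29962;  σ = 2·atan2(√a,√(1−a))
σ = 66.374° → d = Rσ = 3434·1.15844 = 3978 nmi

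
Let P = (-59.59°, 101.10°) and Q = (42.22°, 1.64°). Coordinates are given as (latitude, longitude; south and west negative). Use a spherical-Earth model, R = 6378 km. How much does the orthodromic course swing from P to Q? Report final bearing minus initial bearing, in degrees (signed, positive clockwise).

+31.6°

Initial bearing θ₁ = atan2(sin Δλ cos φ₂, cos φ₁ sin φ₂ − sin φ₁ cos φ₂ cos Δλ) = 287.85°
Final bearing θ₂ = (initial bearing from the destination back to the start) + 180° = 319.41°
Δθ = θ₂ − θ₁ = +31.6°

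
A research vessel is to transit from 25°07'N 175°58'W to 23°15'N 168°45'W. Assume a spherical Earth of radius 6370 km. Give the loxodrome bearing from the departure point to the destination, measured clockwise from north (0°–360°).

105.8°

Meridional parts: M(φ₁)=+0.4531, M(φ₂)=+0.4174 → ΔM = -0.0357;  Δλ = +0.1260 rad
tan C = Δλ / ΔM = -3.5266 → C = 105.83°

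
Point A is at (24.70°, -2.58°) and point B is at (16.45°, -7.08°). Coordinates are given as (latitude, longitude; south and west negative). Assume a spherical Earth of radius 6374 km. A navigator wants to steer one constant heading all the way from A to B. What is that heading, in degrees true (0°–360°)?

Meridional parts: M(φ₁)=+0.4451, M(φ₂)=+0.2911 → ΔM = -0.1540;  Δλ = -0.0785 rad
tan C = Δλ / ΔM = +0.5101 → C = 207.03°

207.0°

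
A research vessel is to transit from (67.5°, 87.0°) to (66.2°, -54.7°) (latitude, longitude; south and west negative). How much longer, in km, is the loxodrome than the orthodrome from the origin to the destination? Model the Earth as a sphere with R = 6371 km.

Great circle: cos σ = sin φ₁ sin φ₂ + cos φ₁ cos φ₂ cos Δλ,  σ = 0.7610 rad → d_gc = 4848.6 km
Rhumb line: Δψ = -0.0577, q = Δφ/Δψ = 0.3930, d_rh = R√(Δφ²+q²Δλ²) = 6194.5 km
Excess = 6194.5 − 4848.6 = 1345.9 ≈ 1346 km

1346 km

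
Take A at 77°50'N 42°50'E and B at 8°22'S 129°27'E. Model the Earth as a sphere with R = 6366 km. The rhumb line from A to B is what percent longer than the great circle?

4.7%

Great circle: σ = 1.7011 rad → d_gc = Rσ = 10829.2 km
Rhumb: Δφ = -1.5045, Δλ = +1.5117, Δψ = -2.3855, q = Δφ/Δψ = 0.6307 → d_rh = R√(Δφ²+q²Δλ²) = 11338.8 km
Excess = (11338.8 − 10829.2) / 10829.2 = 509.6 / 10829.2 = 4.71% ≈ 4.7%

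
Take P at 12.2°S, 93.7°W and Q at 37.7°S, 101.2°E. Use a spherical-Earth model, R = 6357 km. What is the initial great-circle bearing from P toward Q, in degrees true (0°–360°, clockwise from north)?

θ = atan2( sin Δλ·cos φ₂ ,  cos φ₁ sin φ₂ − sin φ₁ cos φ₂ cos Δλ )
  = atan2(-0.2034, -0.7593) = 195.00°

195.0°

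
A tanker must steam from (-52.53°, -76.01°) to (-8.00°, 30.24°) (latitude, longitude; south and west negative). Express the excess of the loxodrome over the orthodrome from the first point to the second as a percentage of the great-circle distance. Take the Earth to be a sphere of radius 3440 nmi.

5.4%

Great circle: σ = 1.6289 rad → d_gc = Rσ = 5603.6 nmi
Rhumb: Δφ = +0.7772, Δλ = +1.8544, Δψ = +0.9412, q = Δφ/Δψ = 0.8258 → d_rh = R√(Δφ²+q²Δλ²) = 5907.3 nmi
Excess = (5907.3 − 5603.6) / 5603.6 = 303.7 / 5603.6 = 5.42% ≈ 5.4%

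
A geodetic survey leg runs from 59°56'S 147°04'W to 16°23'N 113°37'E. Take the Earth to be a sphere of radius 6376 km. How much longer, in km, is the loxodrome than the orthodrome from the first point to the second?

Great circle: cos σ = sin φ₁ sin φ₂ + cos φ₁ cos φ₂ cos Δλ,  σ = 1.8986 rad → d_gc = 12105.2 km
Rhumb line: Δψ = +1.6046, q = Δφ/Δψ = 0.8301, d_rh = R√(Δφ²+q²Δλ²) = 12502.0 km
Excess = 12502.0 − 12105.2 = 396.8 ≈ 397 km

397 km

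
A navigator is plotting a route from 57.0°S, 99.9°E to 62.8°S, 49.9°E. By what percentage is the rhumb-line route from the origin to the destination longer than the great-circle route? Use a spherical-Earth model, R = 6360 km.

Great circle: σ = 0.4372 rad → d_gc = Rσ = 2780.4 km
Rhumb: Δφ = -0.1012, Δλ = -0.8727, Δψ = -0.2025, q = Δφ/Δψ = 0.5000 → d_rh = R√(Δφ²+q²Δλ²) = 2848.9 km
Excess = (2848.9 − 2780.4) / 2780.4 = 68.5 / 2780.4 = 2.46% ≈ 2.5%

2.5%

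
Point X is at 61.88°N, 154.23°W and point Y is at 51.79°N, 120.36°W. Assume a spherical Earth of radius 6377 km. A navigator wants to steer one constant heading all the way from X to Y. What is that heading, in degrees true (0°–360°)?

Δψ = ln[tan(π/4+φ₂/2)/tan(π/4+φ₁/2)] = -0.3243
Δλ = +0.5911 rad (taken the short way round)
course = atan2(Δλ, Δψ) = 118.75°

118.7°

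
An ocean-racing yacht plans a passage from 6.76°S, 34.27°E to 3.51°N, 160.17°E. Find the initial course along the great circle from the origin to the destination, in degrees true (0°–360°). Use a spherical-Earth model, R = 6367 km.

N = sin Δλ·cos φ₂ = +0.8085;  D = cos φ₁ sin φ₂ − sin φ₁ cos φ₂ cos Δλ = -0.0081
initial course = atan2(N, D) = 90.57°

90.6°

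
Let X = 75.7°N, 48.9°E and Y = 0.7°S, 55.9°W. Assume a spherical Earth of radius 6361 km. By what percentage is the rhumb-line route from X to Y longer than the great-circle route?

7.7%

Great circle: σ = 1.6458 rad → d_gc = Rσ = 10468.9 km
Rhumb: Δφ = -1.3334, Δλ = -1.8291, Δψ = -2.0881, q = Δφ/Δψ = 0.6386 → d_rh = R√(Δφ²+q²Δλ²) = 11275.9 km
Excess = (11275.9 − 10468.9) / 10468.9 = 807.0 / 10468.9 = 7.71% ≈ 7.7%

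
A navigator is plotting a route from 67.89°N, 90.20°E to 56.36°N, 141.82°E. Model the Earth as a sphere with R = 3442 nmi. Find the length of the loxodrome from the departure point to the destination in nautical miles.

1589 nmi

Δψ = ln[tan(π/4+φ₂/2)/tan(π/4+φ₁/2)] = -0.4365;  Δφ = -0.2012 rad,  Δλ = +0.9009 rad
q = Δφ/Δψ = 0.4610
d = R·√(Δφ² + q²Δλ²) = 3442·0.46155 = 1589 nmi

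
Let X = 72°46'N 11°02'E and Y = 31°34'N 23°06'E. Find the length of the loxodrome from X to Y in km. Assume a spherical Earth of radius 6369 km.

Rhumb course C = atan2(Δλ, Δψ) with Δψ = ln[tan(π/4+φ₂/2)/tan(π/4+φ₁/2)] = -1.3058, Δλ = +0.2106 → C = 170.84°
d = R·|Δφ| / |cos C| = 6369·0.71908 / 0.98724 = 4639 km

4639 km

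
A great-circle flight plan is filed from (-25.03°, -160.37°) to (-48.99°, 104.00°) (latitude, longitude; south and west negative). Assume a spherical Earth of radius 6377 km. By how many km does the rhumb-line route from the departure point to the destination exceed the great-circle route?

Great circle: cos σ = sin φ₁ sin φ₂ + cos φ₁ cos φ₂ cos Δλ,  σ = 1.3068 rad → d_gc = 8333.5 km
Rhumb line: Δψ = -0.5321, q = Δφ/Δψ = 0.7859, d_rh = R√(Δφ²+q²Δλ²) = 8779.8 km
Excess = 8779.8 − 8333.5 = 446.3 ≈ 446 km

446 km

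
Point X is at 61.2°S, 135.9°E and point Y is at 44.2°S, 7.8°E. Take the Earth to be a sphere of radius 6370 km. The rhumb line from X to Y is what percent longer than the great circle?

17.5%

Great circle: σ = 1.1617 rad → d_gc = Rσ = 7399.7 km
Rhumb: Δφ = +0.2967, Δλ = -2.2358, Δψ = +0.4979, q = Δφ/Δψ = 0.5960 → d_rh = R√(Δφ²+q²Δλ²) = 8695.4 km
Excess = (8695.4 − 7399.7) / 7399.7 = 1295.7 / 7399.7 = 17.51% ≈ 17.5%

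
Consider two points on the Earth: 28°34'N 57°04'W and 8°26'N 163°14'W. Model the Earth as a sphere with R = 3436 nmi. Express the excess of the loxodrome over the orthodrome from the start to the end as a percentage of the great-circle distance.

2.2%

Great circle: σ = 1.7434 rad → d_gc = Rσ = 5990.4 nmi
Rhumb: Δφ = -0.3514, Δλ = -1.8530, Δψ = -0.3729, q = Δφ/Δψ = 0.9423 → d_rh = R√(Δφ²+q²Δλ²) = 6119.9 nmi
Excess = (6119.9 − 5990.4) / 5990.4 = 129.5 / 5990.4 = 2.16% ≈ 2.2%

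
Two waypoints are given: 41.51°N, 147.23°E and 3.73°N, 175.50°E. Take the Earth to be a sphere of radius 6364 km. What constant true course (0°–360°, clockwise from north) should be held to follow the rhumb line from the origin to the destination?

146.0°

Δψ = ln[tan(π/4+φ₂/2)/tan(π/4+φ₁/2)] = -0.7326
Δλ = +0.4934 rad (taken the short way round)
course = atan2(Δλ, Δψ) = 146.04°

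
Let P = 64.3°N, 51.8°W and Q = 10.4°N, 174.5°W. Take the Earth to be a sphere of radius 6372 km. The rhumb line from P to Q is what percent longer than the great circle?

10.9%

Great circle: σ = 1.6386 rad → d_gc = Rσ = 10441.3 km
Rhumb: Δφ = -0.9407, Δλ = -2.1415, Δψ = -1.2954, q = Δφ/Δψ = 0.7262 → d_rh = R√(Δφ²+q²Δλ²) = 11581.6 km
Excess = (11581.6 − 10441.3) / 10441.3 = 1140.3 / 10441.3 = 10.92% ≈ 10.9%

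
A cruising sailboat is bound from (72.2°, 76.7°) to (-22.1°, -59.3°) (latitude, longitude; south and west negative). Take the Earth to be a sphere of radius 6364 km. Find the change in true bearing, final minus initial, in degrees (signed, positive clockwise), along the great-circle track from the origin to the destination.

At departure: θ₁ = atan2(sin Δλ cos φ₂, cos φ₁ sin φ₂ − sin φ₁ cos φ₂ cos Δλ) = 308.91°
At arrival: θ₂ = atan2(sin Δλ cos φ₁, −cos φ₂ sin φ₁ + sin φ₂ cos φ₁ cos Δλ) = 194.88°
Δθ = θ₂ − θ₁ = -114.0°

-114.0°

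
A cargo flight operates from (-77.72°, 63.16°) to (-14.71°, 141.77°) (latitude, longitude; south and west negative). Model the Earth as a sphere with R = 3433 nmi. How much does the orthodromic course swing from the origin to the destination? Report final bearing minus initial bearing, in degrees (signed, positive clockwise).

-69.5°

At departure: θ₁ = atan2(sin Δλ cos φ₂, cos φ₁ sin φ₂ − sin φ₁ cos φ₂ cos Δλ) = 82.04°
At arrival: θ₂ = atan2(sin Δλ cos φ₁, −cos φ₂ sin φ₁ + sin φ₂ cos φ₁ cos Δλ) = 12.58°
Δθ = θ₂ − θ₁ = -69.5°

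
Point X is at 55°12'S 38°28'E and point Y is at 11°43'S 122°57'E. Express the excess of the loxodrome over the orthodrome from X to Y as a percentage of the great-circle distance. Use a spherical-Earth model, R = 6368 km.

Great circle: σ = 1.3485 rad → d_gc = Rσ = 8587.2 km
Rhumb: Δφ = +0.7589, Δλ = +1.4745, Δψ = +0.9544, q = Δφ/Δψ = 0.7952 → d_rh = R√(Δφ²+q²Δλ²) = 8894.2 km
Excess = (8894.2 − 8587.2) / 8587.2 = 307.0 / 8587.2 = 3.58% ≈ 3.6%

3.6%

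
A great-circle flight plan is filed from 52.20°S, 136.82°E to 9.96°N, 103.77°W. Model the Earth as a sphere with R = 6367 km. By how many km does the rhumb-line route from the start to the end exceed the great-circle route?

Great circle: cos σ = sin φ₁ sin φ₂ + cos φ₁ cos φ₂ cos Δλ,  σ = 2.0187 rad → d_gc = 12853.23 km
Rhumb line: Δψ = +1.2466, q = Δφ/Δψ = 0.8703, d_rh = R√(Δφ²+q²Δλ²) = 13456.72 km
Excess = 13456.72 − 12853.23 = 603.49 ≈ 603 km

603 km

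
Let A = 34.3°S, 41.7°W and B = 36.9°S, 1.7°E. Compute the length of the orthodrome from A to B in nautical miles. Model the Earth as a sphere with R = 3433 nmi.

2102 nmi

Haversine: a = sin²(Δφ/2)+cos φ₁ cos φ₂ sin²(Δλ/2) = 0.09083;  σ = 2·atan2(√a,√(1−a))
σ = 35.081° → d = Rσ = 3433·0.61228 = 2102 nmi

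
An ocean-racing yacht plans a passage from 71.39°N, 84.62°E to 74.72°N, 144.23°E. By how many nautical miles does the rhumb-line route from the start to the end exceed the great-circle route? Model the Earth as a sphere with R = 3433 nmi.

Great circle: cos σ = sin φ₁ sin φ₂ + cos φ₁ cos φ₂ cos Δλ,  σ = 0.2952 rad → d_gc = 1013.3 nmi
Rhumb line: Δψ = +0.2000, q = Δφ/Δψ = 0.2905, d_rh = R√(Δφ²+q²Δλ²) = 1056.7 nmi
Excess = 1056.7 − 1013.3 = 43.4 ≈ 43 nmi

43 nmi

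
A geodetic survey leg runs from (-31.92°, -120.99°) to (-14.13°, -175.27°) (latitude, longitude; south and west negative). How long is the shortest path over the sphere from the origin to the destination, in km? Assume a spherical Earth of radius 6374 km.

5834 km

cos σ = sin φ₁ sin φ₂ + cos φ₁ cos φ₂ cos Δλ
      = sin(-31.92°)sin(-14.13°) + cos(-31.92°)cos(-14.13°)cos(-54.28°) = 0.6096
σ = 52.438° → d = Rσ = 6374·0.91521 = 5834 km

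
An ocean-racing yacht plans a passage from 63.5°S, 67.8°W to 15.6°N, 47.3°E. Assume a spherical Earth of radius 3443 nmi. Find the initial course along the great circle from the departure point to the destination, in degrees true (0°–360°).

105.7°

θ = atan2( sin Δλ·cos φ₂ ,  cos φ₁ sin φ₂ − sin φ₁ cos φ₂ cos Δλ )
  = atan2(+0.8722, -0.2457) = 105.73°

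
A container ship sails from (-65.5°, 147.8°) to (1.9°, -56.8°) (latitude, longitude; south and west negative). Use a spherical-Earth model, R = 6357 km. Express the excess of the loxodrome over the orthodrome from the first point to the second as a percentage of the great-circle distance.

18.5%

Great circle: σ = 1.9900 rad → d_gc = Rσ = 12650.3 km
Rhumb: Δφ = +1.1764, Δλ = +2.7122, Δψ = +1.5605, q = Δφ/Δψ = 0.7538 → d_rh = R√(Δφ²+q²Δλ²) = 14995.3 km
Excess = (14995.3 − 12650.3) / 12650.3 = 2345.0 / 12650.3 = 18.54% ≈ 18.5%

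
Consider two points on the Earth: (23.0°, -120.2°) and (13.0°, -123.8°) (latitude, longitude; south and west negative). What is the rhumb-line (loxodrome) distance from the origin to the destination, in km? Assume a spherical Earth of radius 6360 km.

Rhumb course C = atan2(Δλ, Δψ) with Δψ = ln[tan(π/4+φ₂/2)/tan(π/4+φ₁/2)] = -0.1838, Δλ = -0.0628 → C = 198.87°
d = R·|Δφ| / |cos C| = 6360·0.17453 / 0.94624 = 1173 km

1173 km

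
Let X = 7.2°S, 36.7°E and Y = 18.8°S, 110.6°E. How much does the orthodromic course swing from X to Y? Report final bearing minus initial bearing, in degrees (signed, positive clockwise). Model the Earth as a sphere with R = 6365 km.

-19.3°

At departure: θ₁ = atan2(sin Δλ cos φ₂, cos φ₁ sin φ₂ − sin φ₁ cos φ₂ cos Δλ) = 107.50°
At arrival: θ₂ = atan2(sin Δλ cos φ₁, −cos φ₂ sin φ₁ + sin φ₂ cos φ₁ cos Δλ) = 88.20°
Δθ = θ₂ − θ₁ = -19.3°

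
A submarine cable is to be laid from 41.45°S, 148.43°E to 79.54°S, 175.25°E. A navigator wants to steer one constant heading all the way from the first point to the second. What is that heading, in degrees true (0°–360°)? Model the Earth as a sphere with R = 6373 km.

163.6°

Meridional parts: M(φ₁)=-0.7963, M(φ₂)=-2.3910 → ΔM = -1.5947;  Δλ = +0.4681 rad
tan C = Δλ / ΔM = -0.2935 → C = 163.64°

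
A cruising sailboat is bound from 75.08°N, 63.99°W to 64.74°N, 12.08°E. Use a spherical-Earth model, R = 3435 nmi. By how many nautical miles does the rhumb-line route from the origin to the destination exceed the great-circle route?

Great circle: cos σ = sin φ₁ sin φ₂ + cos φ₁ cos φ₂ cos Δλ,  σ = 0.4502 rad → d_gc = 1546.6 nmi
Rhumb line: Δψ = -0.5372, q = Δφ/Δψ = 0.3359, d_rh = R√(Δφ²+q²Δλ²) = 1652.7 nmi
Excess = 1652.7 − 1546.6 = 106.1 ≈ 106 nmi

106 nmi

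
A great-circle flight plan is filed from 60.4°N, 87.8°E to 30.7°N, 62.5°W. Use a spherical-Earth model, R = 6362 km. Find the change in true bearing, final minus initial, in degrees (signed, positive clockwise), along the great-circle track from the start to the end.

At departure: θ₁ = atan2(sin Δλ cos φ₂, cos φ₁ sin φ₂ − sin φ₁ cos φ₂ cos Δλ) = 334.71°
At arrival: θ₂ = atan2(sin Δλ cos φ₁, −cos φ₂ sin φ₁ + sin φ₂ cos φ₁ cos Δλ) = 194.21°
Δθ = θ₂ − θ₁ = -140.5°

-140.5°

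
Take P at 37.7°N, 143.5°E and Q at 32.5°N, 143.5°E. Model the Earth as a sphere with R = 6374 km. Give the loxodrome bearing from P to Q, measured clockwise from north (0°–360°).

180.0°

Meridional parts: M(φ₁)=+0.7114, M(φ₂)=+0.6004 → ΔM = -0.1110;  Δλ = +0.0000 rad
tan C = Δλ / ΔM = -0.0000 → C = 180.00°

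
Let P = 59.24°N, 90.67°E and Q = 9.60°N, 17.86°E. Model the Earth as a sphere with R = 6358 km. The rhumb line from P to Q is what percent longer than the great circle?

Great circle: σ = 1.2741 rad → d_gc = Rσ = 8100.9 km
Rhumb: Δφ = -0.8664, Δλ = -1.2708, Δψ = -1.1224, q = Δφ/Δψ = 0.7719 → d_rh = R√(Δφ²+q²Δλ²) = 8321.0 km
Excess = (8321.0 − 8100.9) / 8100.9 = 220.1 / 8100.9 = 2.72% ≈ 2.7%

2.7%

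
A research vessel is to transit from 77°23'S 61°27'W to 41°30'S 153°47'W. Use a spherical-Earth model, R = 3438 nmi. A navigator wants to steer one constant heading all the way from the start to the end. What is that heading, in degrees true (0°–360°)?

311.1°

Δψ = ln[tan(π/4+φ₂/2)/tan(π/4+φ₁/2)] = +1.4048
Δλ = -1.6115 rad (taken the short way round)
course = atan2(Δλ, Δψ) = 311.08°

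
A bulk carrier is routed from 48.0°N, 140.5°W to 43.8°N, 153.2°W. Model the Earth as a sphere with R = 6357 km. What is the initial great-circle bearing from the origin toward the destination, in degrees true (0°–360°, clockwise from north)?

N = sin Δλ·cos φ₂ = -0.1587;  D = cos φ₁ sin φ₂ − sin φ₁ cos φ₂ cos Δλ = -0.0601
initial course = atan2(N, D) = 249.25°

249.3°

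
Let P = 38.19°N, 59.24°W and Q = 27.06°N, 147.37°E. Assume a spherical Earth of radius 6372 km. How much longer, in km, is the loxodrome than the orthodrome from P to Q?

Great circle: cos σ = sin φ₁ sin φ₂ + cos φ₁ cos φ₂ cos Δλ,  σ = 1.9225 rad → d_gc = 12250.3 km
Rhumb line: Δψ = -0.2313, q = Δφ/Δψ = 0.8398, d_rh = R√(Δφ²+q²Δλ²) = 14379.4 km
Excess = 14379.4 − 12250.3 = 2129.1 ≈ 2129 km

2129 km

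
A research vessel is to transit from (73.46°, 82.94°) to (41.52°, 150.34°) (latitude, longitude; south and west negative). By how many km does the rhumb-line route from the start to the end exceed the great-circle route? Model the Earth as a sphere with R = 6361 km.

Great circle: cos σ = sin φ₁ sin φ₂ + cos φ₁ cos φ₂ cos Δλ,  σ = 0.7708 rad → d_gc = 4903.0 km
Rhumb line: Δψ = -1.1307, q = Δφ/Δψ = 0.4930, d_rh = R√(Δφ²+q²Δλ²) = 5117.1 km
Excess = 5117.1 − 4903.0 = 214.1 ≈ 214 km

214 km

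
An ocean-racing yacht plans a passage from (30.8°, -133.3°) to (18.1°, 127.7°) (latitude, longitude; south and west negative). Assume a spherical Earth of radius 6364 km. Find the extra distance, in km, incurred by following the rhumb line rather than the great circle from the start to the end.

283 km

Great circle: cos σ = sin φ₁ sin φ₂ + cos φ₁ cos φ₂ cos Δλ,  σ = 1.5394 rad → d_gc = 9797.0 km
Rhumb line: Δψ = -0.2442, q = Δφ/Δψ = 0.9077, d_rh = R√(Δφ²+q²Δλ²) = 10080.3 km
Excess = 10080.3 − 9797.0 = 283.3 ≈ 283 km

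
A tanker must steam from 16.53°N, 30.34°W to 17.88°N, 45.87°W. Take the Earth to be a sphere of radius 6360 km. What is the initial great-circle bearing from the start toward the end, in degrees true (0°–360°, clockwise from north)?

θ = atan2( sin Δλ·cos φ₂ ,  cos φ₁ sin φ₂ − sin φ₁ cos φ₂ cos Δλ )
  = atan2(-0.2548, +0.0334) = 277.48°

277.5°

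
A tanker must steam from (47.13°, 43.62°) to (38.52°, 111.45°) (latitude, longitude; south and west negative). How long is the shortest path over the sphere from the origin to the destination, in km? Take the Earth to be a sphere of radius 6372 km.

5439 km

Haversine: a = sin²(Δφ/2)+cos φ₁ cos φ₂ sin²(Δλ/2) = 0.17135;  σ = 2·atan2(√a,√(1−a))
σ = 48.905° → d = Rσ = 6372·0.85356 = 5439 km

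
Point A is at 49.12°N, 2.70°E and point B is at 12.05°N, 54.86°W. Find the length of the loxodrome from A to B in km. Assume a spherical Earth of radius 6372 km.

6749 km

Δψ = ln[tan(π/4+φ₂/2)/tan(π/4+φ₁/2)] = -0.7751;  Δφ = -0.6470 rad,  Δλ = -1.0046 rad
q = Δφ/Δψ = 0.8347
d = R·√(Δφ² + q²Δλ²) = 6372·1.05913 = 6749 km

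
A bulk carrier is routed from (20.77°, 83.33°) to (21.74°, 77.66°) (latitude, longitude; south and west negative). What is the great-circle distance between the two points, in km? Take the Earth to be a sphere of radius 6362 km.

cos σ = sin φ₁ sin φ₂ + cos φ₁ cos φ₂ cos Δλ
      = sin(20.77°)sin(21.74°) + cos(20.77°)cos(21.74°)cos(-5.67°) = 0.9956
σ = 5.372° → d = Rσ = 6362·0.09376 = 597 km

597 km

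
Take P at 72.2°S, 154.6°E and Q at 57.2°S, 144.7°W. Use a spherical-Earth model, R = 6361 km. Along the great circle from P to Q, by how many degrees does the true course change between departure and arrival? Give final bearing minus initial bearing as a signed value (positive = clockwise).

-56.2°

At departure: θ₁ = atan2(sin Δλ cos φ₂, cos φ₁ sin φ₂ − sin φ₁ cos φ₂ cos Δλ) = 90.55°
At arrival: θ₂ = atan2(sin Δλ cos φ₁, −cos φ₂ sin φ₁ + sin φ₂ cos φ₁ cos Δλ) = 34.35°
Δθ = θ₂ − θ₁ = -56.2°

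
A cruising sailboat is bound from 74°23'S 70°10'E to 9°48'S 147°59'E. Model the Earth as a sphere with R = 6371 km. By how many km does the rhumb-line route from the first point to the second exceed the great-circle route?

374 km

Great circle: cos σ = sin φ₁ sin φ₂ + cos φ₁ cos φ₂ cos Δλ,  σ = 1.3491 rad → d_gc = 8594.96 km
Rhumb line: Δψ = +1.8149, q = Δφ/Δψ = 0.6211, d_rh = R√(Δφ²+q²Δλ²) = 8969.45 km
Excess = 8969.45 − 8594.96 = 374.49 ≈ 374 km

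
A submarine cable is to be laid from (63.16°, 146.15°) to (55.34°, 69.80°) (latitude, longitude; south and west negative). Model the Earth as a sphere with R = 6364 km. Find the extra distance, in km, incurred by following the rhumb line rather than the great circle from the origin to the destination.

247 km

Great circle: cos σ = sin φ₁ sin φ₂ + cos φ₁ cos φ₂ cos Δλ,  σ = 0.6526 rad → d_gc = 4153.0 km
Rhumb line: Δψ = -0.2683, q = Δφ/Δψ = 0.5086, d_rh = R√(Δφ²+q²Δλ²) = 4400.1 km
Excess = 4400.1 − 4153.0 = 247.1 ≈ 247 km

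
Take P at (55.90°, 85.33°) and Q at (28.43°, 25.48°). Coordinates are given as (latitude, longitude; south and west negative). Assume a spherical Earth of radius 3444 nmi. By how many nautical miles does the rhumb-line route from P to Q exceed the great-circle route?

Great circle: cos σ = sin φ₁ sin φ₂ + cos φ₁ cos φ₂ cos Δλ,  σ = 0.8739 rad → d_gc = 3009.6 nmi
Rhumb line: Δψ = -0.6640, q = Δφ/Δψ = 0.7220, d_rh = R√(Δφ²+q²Δλ²) = 3077.9 nmi
Excess = 3077.9 − 3009.6 = 68.3 ≈ 68 nmi

68 nmi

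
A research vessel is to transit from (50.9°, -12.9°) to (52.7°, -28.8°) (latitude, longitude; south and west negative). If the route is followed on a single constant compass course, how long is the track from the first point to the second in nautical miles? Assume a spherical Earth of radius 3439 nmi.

Δψ = ln[tan(π/4+φ₂/2)/tan(π/4+φ₁/2)] = +0.0508;  Δφ = +0.0314 rad,  Δλ = -0.2775 rad
q = Δφ/Δψ = 0.6183
d = R·√(Δφ² + q²Δλ²) = 3439·0.17444 = 600 nmi

600 nmi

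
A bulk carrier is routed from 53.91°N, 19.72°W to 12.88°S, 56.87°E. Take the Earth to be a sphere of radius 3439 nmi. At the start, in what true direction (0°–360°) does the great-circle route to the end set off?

108.3°

θ = atan2( sin Δλ·cos φ₂ ,  cos φ₁ sin φ₂ − sin φ₁ cos φ₂ cos Δλ )
  = atan2(+0.9483, -0.3140) = 108.32°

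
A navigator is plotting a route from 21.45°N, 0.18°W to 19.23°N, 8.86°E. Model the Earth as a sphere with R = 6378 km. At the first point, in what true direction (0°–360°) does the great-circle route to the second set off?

103.1°

θ = atan2( sin Δλ·cos φ₂ ,  cos φ₁ sin φ₂ − sin φ₁ cos φ₂ cos Δλ )
  = atan2(+0.1484, -0.0344) = 103.07°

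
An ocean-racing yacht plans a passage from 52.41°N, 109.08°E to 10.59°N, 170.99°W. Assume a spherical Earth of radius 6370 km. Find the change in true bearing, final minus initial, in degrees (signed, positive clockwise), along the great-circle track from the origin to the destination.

Initial bearing θ₁ = atan2(sin Δλ cos φ₂, cos φ₁ sin φ₂ − sin φ₁ cos φ₂ cos Δλ) = 91.43°
Final bearing θ₂ = (initial bearing from the destination back to the start) + 180° = 141.66°
Δθ = θ₂ − θ₁ = +50.2°

+50.2°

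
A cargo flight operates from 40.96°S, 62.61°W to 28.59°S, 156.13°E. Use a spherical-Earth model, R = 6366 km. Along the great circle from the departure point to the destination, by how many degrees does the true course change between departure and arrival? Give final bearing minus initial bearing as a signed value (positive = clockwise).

+117.0°

Initial bearing θ₁ = atan2(sin Δλ cos φ₂, cos φ₁ sin φ₂ − sin φ₁ cos φ₂ cos Δλ) = 214.14°
Final bearing θ₂ = (initial bearing from the destination back to the start) + 180° = 331.14°
Δθ = θ₂ − θ₁ = +117.0°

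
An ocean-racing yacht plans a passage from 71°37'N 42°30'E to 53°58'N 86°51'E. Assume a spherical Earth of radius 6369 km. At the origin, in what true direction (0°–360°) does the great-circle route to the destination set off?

109.3°

θ = atan2( sin Δλ·cos φ₂ ,  cos φ₁ sin φ₂ − sin φ₁ cos φ₂ cos Δλ )
  = atan2(+0.4112, -0.1442) = 109.32°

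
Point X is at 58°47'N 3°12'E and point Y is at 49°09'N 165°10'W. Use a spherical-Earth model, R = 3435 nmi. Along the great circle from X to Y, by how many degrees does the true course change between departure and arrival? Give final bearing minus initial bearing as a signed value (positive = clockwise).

Initial bearing θ₁ = atan2(sin Δλ cos φ₂, cos φ₁ sin φ₂ − sin φ₁ cos φ₂ cos Δλ) = 352.01°
Final bearing θ₂ = (initial bearing from the destination back to the start) + 180° = 186.32°
Δθ = θ₂ − θ₁ = -165.7°

-165.7°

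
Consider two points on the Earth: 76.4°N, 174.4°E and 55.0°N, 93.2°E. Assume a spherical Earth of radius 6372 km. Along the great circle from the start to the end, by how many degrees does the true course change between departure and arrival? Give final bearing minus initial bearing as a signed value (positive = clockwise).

-77.0°

At departure: θ₁ = atan2(sin Δλ cos φ₂, cos φ₁ sin φ₂ − sin φ₁ cos φ₂ cos Δλ) = 280.72°
At arrival: θ₂ = atan2(sin Δλ cos φ₁, −cos φ₂ sin φ₁ + sin φ₂ cos φ₁ cos Δλ) = 203.75°
Δθ = θ₂ − θ₁ = -77.0°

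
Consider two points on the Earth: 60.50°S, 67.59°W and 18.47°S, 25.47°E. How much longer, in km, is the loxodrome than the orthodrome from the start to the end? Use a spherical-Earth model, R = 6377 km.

481 km

Great circle: cos σ = sin φ₁ sin φ₂ + cos φ₁ cos φ₂ cos Δλ,  σ = 1.3173 rad → d_gc = 8400.3 km
Rhumb line: Δψ = +1.0064, q = Δφ/Δψ = 0.7289, d_rh = R√(Δφ²+q²Δλ²) = 8881.1 km
Excess = 8881.1 − 8400.3 = 480.8 ≈ 481 km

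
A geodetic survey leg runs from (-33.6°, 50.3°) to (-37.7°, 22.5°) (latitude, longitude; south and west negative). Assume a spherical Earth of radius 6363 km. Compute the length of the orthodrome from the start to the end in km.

Haversine: a = sin²(Δφ/2)+cos φ₁ cos φ₂ sin²(Δλ/2) = 0.03931;  σ = 2·atan2(√a,√(1−a))
σ = 22.872° → d = Rσ = 6363·0.39919 = 2540 km

2540 km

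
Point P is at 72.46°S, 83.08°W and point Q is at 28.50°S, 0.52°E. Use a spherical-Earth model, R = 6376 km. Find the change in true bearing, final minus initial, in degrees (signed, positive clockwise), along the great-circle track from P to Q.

-73.3°

At departure: θ₁ = atan2(sin Δλ cos φ₂, cos φ₁ sin φ₂ − sin φ₁ cos φ₂ cos Δλ) = 93.30°
At arrival: θ₂ = atan2(sin Δλ cos φ₁, −cos φ₂ sin φ₁ + sin φ₂ cos φ₁ cos Δλ) = 20.02°
Δθ = θ₂ − θ₁ = -73.3°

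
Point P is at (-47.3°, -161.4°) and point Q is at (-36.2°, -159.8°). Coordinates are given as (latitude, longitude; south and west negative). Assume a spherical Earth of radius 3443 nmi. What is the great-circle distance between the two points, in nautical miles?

Haversine: a = sin²(Δφ/2)+cos φ₁ cos φ₂ sin²(Δλ/2) = 0.00946;  σ = 2·atan2(√a,√(1−a))
σ = 11.163° → d = Rσ = 3443·0.19484 = 671 nmi

671 nmi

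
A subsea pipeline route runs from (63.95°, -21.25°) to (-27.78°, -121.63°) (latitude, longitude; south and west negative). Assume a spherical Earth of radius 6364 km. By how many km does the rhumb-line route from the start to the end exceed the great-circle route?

Great circle: cos σ = sin φ₁ sin φ₂ + cos φ₁ cos φ₂ cos Δλ,  σ = 2.0814 rad → d_gc = 13246.3 km
Rhumb line: Δψ = -1.9690, q = Δφ/Δψ = 0.8131, d_rh = R√(Δφ²+q²Δλ²) = 13638.1 km
Excess = 13638.1 − 13246.3 = 391.8 ≈ 392 km

392 km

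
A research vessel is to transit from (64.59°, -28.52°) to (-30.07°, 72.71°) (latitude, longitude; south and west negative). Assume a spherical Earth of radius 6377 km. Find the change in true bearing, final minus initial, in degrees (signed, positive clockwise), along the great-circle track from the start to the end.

+56.1°

Initial bearing θ₁ = atan2(sin Δλ cos φ₂, cos φ₁ sin φ₂ − sin φ₁ cos φ₂ cos Δλ) = 94.23°
Final bearing θ₂ = (initial bearing from the destination back to the start) + 180° = 150.36°
Δθ = θ₂ − θ₁ = +56.1°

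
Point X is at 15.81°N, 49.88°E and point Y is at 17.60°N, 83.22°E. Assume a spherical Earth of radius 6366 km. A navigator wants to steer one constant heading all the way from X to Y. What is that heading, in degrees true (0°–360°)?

Meridional parts: M(φ₁)=+0.2795, M(φ₂)=+0.3121 → ΔM = +0.0326;  Δλ = +0.5819 rad
tan C = Δλ / ΔM = +17.8388 → C = 86.79°

86.8°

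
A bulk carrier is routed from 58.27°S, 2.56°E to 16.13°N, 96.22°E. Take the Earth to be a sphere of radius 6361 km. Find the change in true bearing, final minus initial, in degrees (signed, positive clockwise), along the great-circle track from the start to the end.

-51.4°

Initial bearing θ₁ = atan2(sin Δλ cos φ₂, cos φ₁ sin φ₂ − sin φ₁ cos φ₂ cos Δλ) = 84.40°
Final bearing θ₂ = (initial bearing from the destination back to the start) + 180° = 33.01°
Δθ = θ₂ − θ₁ = -51.4°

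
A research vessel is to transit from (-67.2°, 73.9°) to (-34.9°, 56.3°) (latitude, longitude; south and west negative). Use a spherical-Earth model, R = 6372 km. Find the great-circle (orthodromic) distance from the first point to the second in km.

Haversine: a = sin²(Δφ/2)+cos φ₁ cos φ₂ sin²(Δλ/2) = 0.08481;  σ = 2·atan2(√a,√(1−a))
σ = 33.862° → d = Rσ = 6372·0.59100 = 3766 km

3766 km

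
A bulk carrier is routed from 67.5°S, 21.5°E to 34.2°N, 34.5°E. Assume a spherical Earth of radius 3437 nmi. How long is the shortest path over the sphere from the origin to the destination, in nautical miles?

6129 nmi

cos σ = sin φ₁ sin φ₂ + cos φ₁ cos φ₂ cos Δλ
      = sin(-67.50°)sin(34.20°) + cos(-67.50°)cos(34.20°)cos(13.00°) = -0.2109
σ = 102.175° → d = Rσ = 3437·1.78329 = 6129 nmi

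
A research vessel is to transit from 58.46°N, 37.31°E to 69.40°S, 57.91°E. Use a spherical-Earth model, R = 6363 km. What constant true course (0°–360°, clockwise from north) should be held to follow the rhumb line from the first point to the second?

Δψ = ln[tan(π/4+φ₂/2)/tan(π/4+φ₁/2)] = -2.9696
Δλ = +0.3595 rad (taken the short way round)
course = atan2(Δλ, Δψ) = 173.10°

173.1°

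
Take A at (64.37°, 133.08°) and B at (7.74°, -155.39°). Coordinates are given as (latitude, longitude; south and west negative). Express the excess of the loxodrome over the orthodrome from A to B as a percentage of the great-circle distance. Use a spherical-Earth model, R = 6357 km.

2.9%

Great circle: σ = 1.3107 rad → d_gc = Rσ = 8331.8 km
Rhumb: Δφ = -0.9884, Δλ = +1.2484, Δψ = -1.3452, q = Δφ/Δψ = 0.7347 → d_rh = R√(Δφ²+q²Δλ²) = 8571.9 km
Excess = (8571.9 − 8331.8) / 8331.8 = 240.1 / 8331.8 = 2.88% ≈ 2.9%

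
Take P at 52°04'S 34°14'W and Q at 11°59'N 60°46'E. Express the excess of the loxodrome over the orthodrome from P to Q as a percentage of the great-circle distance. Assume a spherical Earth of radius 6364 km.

Great circle: σ = 1.7887 rad → d_gc = Rσ = 11383.2 km
Rhumb: Δφ = +1.1179, Δλ = +1.6581, Δψ = +1.2787, q = Δφ/Δψ = 0.8742 → d_rh = R√(Δφ²+q²Δλ²) = 11649.2 km
Excess = (11649.2 − 11383.2) / 11383.2 = 266.0 / 11383.2 = 2.34% ≈ 2.3%

2.3%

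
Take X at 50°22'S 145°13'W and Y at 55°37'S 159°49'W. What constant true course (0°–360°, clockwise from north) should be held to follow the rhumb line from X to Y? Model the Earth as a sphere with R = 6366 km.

239.1°

Δψ = ln[tan(π/4+φ₂/2)/tan(π/4+φ₁/2)] = -0.1525
Δλ = -0.2548 rad (taken the short way round)
course = atan2(Δλ, Δψ) = 239.11°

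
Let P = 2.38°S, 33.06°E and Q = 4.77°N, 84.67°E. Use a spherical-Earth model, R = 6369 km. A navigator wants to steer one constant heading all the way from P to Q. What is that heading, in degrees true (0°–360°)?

Meridional parts: M(φ₁)=-0.0416, M(φ₂)=+0.0833 → ΔM = +0.1249;  Δλ = +0.9008 rad
tan C = Δλ / ΔM = +7.2119 → C = 82.11°

82.1°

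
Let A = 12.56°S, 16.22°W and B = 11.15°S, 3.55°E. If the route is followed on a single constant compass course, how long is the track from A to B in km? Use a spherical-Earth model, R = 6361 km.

2154 km

Rhumb course C = atan2(Δλ, Δψ) with Δψ = ln[tan(π/4+φ₂/2)/tan(π/4+φ₁/2)] = +0.0251, Δλ = +0.3451 → C = 85.83°
d = R·|Δφ| / |cos C| = 6361·0.02461 / 0.07268 = 2154 km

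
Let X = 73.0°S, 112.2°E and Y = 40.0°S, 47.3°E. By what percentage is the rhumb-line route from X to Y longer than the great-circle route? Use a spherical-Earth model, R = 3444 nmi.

4.0%

Great circle: σ = 0.7817 rad → d_gc = Rσ = 2692.2 nmi
Rhumb: Δφ = +0.5760, Δλ = -1.1327, Δψ = +1.1379, q = Δφ/Δψ = 0.5062 → d_rh = R√(Δφ²+q²Δλ²) = 2798.9 nmi
Excess = (2798.9 − 2692.2) / 2692.2 = 106.7 / 2692.2 = 3.96% ≈ 4.0%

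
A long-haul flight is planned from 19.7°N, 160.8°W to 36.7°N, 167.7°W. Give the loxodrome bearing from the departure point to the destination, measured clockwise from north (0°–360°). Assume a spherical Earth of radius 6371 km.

340.4°

Δψ = ln[tan(π/4+φ₂/2)/tan(π/4+φ₁/2)] = +0.3386
Δλ = -0.1204 rad (taken the short way round)
course = atan2(Δλ, Δψ) = 340.42°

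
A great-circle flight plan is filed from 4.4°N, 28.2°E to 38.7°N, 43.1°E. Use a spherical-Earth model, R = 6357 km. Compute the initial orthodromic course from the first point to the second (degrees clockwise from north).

N = sin Δλ·cos φ₂ = +0.2007;  D = cos φ₁ sin φ₂ − sin φ₁ cos φ₂ cos Δλ = +0.5655
initial course = atan2(N, D) = 19.54°

19.5°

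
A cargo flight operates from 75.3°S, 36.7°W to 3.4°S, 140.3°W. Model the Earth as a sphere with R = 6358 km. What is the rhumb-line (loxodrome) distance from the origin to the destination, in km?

Δψ = ln[tan(π/4+φ₂/2)/tan(π/4+φ₁/2)] = +1.9886;  Δφ = +1.2549 rad,  Δλ = -1.8082 rad
q = Δφ/Δψ = 0.6310
d = R·√(Δφ² + q²Δλ²) = 6358·1.69607 = 10784 km

10784 km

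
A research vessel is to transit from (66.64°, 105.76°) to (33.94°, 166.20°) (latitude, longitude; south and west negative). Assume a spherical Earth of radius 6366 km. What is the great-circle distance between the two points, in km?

5284 km

cos σ = sin φ₁ sin φ₂ + cos φ₁ cos φ₂ cos Δλ
      = sin(66.64°)sin(33.94°) + cos(66.64°)cos(33.94°)cos(60.44°) = 0.6748
σ = 47.558° → d = Rσ = 6366·0.83004 = 5284 km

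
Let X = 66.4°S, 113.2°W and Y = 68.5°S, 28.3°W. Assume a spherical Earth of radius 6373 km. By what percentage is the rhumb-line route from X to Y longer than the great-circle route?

Great circle: σ = 0.5244 rad → d_gc = Rσ = 3341.8 km
Rhumb: Δφ = -0.0367, Δλ = +1.4818, Δψ = -0.0956, q = Δφ/Δψ = 0.3832 → d_rh = R√(Δφ²+q²Δλ²) = 3626.4 km
Excess = (3626.4 − 3341.8) / 3341.8 = 284.6 / 3341.8 = 8.52% ≈ 8.5%

8.5%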